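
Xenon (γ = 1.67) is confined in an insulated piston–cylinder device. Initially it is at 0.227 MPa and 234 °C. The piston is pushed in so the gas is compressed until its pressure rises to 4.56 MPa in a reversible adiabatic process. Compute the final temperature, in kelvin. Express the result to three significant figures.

Along an adiabat T P^((1−γ)/γ) is constant, so T₂ = T₁ (P₂/P₁)^((γ−1)/γ).
T₁ = 234 °C = 507.1 K.
T₂ = 507.1 × (4.56/0.227)^(0.401) = 1690 K.

T₂ ≈ 1690 K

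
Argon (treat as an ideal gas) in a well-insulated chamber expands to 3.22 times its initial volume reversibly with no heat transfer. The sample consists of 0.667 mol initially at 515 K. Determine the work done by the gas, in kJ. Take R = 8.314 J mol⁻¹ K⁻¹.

W ≈ 2.32 kJ

For a reversible adiabat TV^(γ−1) is constant, so T₂ = T₁ (V₁/V₂)^(γ−1).
γ = 5/3 for a monatomic ideal gas, so γ−1 = 2/3.
T₂ = 515 × (1/3.22)^(2/3) = 236.2 K.
Q = 0, so ΔU = W_on_gas = nCᵥΔT with Cᵥ = R/(γ−1) = 12.47 J/(mol·K).
ΔU = 0.667 × 12.47 × (236.2 − 515) = -2319 J.
Work done by the gas = −ΔU = 2319 J.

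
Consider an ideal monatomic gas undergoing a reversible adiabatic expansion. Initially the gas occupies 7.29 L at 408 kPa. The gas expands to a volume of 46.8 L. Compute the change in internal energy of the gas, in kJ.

ΔU ≈ -3.17 kJ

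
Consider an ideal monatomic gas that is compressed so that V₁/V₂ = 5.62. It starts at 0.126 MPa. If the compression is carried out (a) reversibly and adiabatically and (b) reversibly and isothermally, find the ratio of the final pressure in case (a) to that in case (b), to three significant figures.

For a monatomic ideal gas γ = 5/3.
Isothermal: P_b = P₁(V₁/V₂) = 0.126×5.62.
Adiabatic: P_a = P₁(V₁/V₂)^γ = 0.126×5.62^(5/3).
P_a/P_b = (V₁/V₂)^(γ−1) = 5.62^(2/3) = 3.161.

P_adiabatic / P_isothermal ≈ 3.16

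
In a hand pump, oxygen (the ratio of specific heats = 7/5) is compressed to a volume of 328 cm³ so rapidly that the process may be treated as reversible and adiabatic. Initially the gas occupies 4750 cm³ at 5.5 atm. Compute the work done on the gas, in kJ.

P₂ = P₁(V₁/V₂)^γ = 5.5×(4750/328)^(7/5) = 232 atm.
For a reversible adiabat, W_by_gas = (P₁V₁ − P₂V₂)/(γ−1).
W_by = (557300×0.00475 − 2.351×10^7×0.000328) / (2/5) = -12660 J.
W_on_gas = −W_by = 12660 J.

W ≈ 12.7 kJ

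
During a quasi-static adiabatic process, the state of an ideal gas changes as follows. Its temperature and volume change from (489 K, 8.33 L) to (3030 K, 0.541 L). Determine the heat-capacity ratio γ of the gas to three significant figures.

γ ≈ 1.67

TV^(γ−1) = const ⇒ γ − 1 = ln(T₂/T₁) / ln(V₁/V₂).
γ = 1 + ln(3030/489) / ln(8.33/0.541) = 1.667.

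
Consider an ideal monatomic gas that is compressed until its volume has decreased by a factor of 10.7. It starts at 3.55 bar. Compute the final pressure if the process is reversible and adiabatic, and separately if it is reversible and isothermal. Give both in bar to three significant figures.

adiabatic: 184 bar; isothermal: 38.0 bar

For a monatomic ideal gas γ = 5/3.
Isothermal: P₂ = P₁(V₁/V₂) = 3.55×10.7 = 37.98 bar.
Adiabatic: P₂ = P₁(V₁/V₂)^γ = 3.55×10.7^(5/3) = 184.4 bar.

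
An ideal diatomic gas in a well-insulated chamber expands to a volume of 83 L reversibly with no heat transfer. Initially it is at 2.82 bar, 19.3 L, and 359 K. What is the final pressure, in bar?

P₂ ≈ 0.366 bar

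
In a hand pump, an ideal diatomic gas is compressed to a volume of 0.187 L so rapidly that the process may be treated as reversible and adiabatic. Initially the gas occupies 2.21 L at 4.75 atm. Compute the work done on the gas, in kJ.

W ≈ 4.48 kJ

γ = 7/5 for a diatomic ideal gas.
P₂ = P₁(V₁/V₂)^γ = 4.75×(2.21/0.187)^(7/5) = 150.8 atm.
For a reversible adiabat, W_by_gas = (P₁V₁ − P₂V₂)/(γ−1).
W_by = (481300×0.00221 − 1.527×10^7×0.000187) / (2/5) = -4482 J.
W_on_gas = −W_by = 4482 J.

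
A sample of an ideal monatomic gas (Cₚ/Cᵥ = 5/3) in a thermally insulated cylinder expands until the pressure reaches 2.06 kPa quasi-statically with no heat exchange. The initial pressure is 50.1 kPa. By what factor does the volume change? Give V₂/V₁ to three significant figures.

V₂/V₁ ≈ 6.79

From PV^γ = const, V₂/V₁ = (P₁/P₂)^(1/γ).
V₂/V₁ = (50.1/2.06)^(3/5) = 6.786.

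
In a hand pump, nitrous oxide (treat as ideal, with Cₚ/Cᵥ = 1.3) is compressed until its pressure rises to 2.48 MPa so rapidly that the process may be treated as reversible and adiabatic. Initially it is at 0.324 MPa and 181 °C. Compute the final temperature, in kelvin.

T₂ ≈ 726 K

Along an adiabat T P^((1−γ)/γ) is constant, so T₂ = T₁ (P₂/P₁)^((γ−1)/γ).
T₁ = 181 °C = 454.1 K.
T₂ = 454.1 × (2.48/0.324)^(0.231) = 726.4 K.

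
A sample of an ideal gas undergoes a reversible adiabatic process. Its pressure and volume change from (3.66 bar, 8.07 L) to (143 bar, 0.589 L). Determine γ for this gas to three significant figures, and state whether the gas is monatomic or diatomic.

γ ≈ 1.40; diatomic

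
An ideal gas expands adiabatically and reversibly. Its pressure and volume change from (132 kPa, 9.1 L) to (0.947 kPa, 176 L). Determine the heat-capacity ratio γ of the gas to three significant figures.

PV^γ = const ⇒ γ = ln(P₂/P₁) / ln(V₁/V₂).
γ = ln(0.947/132) / ln(9.1/176) = 1.667.

γ ≈ 1.67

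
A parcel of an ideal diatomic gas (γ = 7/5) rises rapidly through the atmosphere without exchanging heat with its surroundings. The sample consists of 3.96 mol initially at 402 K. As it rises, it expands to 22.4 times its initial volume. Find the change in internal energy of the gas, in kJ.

Adiabatic: T₁V₁^(γ−1) = T₂V₂^(γ−1) ⇒ T₂ = T₁ (V₁/V₂)^(γ−1).
T₂ = 402 × (1/22.4)^(2/5) = 115.9 K.
Q = 0, so ΔU = W_on_gas = nCᵥΔT with Cᵥ = R/(γ−1) = 20.79 J/(mol·K).
ΔU = 3.96 × 20.79 × (115.9 − 402) = -23550 J.

ΔU ≈ -23.5 kJ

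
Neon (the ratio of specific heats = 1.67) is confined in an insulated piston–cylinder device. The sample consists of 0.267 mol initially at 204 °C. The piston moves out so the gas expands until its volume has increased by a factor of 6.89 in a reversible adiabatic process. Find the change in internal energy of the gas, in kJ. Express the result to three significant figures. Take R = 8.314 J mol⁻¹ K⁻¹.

ΔU ≈ -1.15 kJ

Adiabatic: T₁V₁^(γ−1) = T₂V₂^(γ−1) ⇒ T₂ = T₁ (V₁/V₂)^(γ−1).
T₁ = 204 °C = 477.1 K.
T₂ = 477.1 × (1/6.89)^(0.67) = 130.9 K.
Q = 0, so ΔU = W_on_gas = nCᵥΔT with Cᵥ = R/(γ−1) = 12.41 J/(mol·K).
ΔU = 0.267 × 12.41 × (130.9 − 477.1) = -1147 J.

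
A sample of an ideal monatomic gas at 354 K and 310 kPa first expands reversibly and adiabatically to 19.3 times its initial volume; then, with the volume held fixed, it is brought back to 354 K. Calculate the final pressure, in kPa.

P₃ ≈ 16.1 kPa

For a monatomic ideal gas γ = 5/3.
Adiabatic step (PV^γ = const): P₂ = 310×(1/19.3)^(5/3) = 2.232 kPa; T₂ = 354×(1/19.3)^(2/3) = 49.2 K.
Isochoric: P₃ = P₂(T₃/T₂) = 2.232 × (354/49.2) = 16.06 kPa.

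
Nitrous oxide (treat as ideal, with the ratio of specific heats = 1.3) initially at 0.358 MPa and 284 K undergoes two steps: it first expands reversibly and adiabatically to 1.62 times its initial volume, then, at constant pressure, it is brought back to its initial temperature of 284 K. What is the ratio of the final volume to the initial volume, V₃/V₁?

Adiabatic step: V₂/V₁ = 1.62; T₂ = T₁·(1/1.62)^(0.3) = 245.7 K.
Isobaric step: V₃/V₂ = T₃/T₂ = 284/245.7.
V₃/V₁ = (V₂/V₁)(V₃/V₂) = 1.62 × (284/245.7) = 1.872.

V₃/V₁ ≈ 1.87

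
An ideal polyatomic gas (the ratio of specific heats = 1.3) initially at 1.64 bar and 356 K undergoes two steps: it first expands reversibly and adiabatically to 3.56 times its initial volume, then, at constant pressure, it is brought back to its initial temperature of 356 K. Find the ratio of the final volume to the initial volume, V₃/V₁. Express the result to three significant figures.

V₃/V₁ ≈ 5.21

Adiabatic step: V₂/V₁ = 3.56; T₂ = T₁·(1/3.56)^(0.3) = 243.2 K.
Isobaric step: V₃/V₂ = T₃/T₂ = 356/243.2.
V₃/V₁ = (V₂/V₁)(V₃/V₂) = 3.56 × (356/243.2) = 5.211.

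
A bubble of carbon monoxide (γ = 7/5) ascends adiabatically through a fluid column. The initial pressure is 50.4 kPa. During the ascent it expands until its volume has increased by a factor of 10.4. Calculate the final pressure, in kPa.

Since PV^γ is constant along a reversible adiabat, P₂ = P₁ (V₁/V₂)^γ.
P₂ = 50.4 × (1/10.4)^(7/5) = 1.899 kPa.

P₂ ≈ 1.90 kPa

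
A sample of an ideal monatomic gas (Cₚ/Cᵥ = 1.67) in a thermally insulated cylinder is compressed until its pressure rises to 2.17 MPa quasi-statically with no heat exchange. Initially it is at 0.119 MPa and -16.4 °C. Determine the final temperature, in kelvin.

T₂ ≈ 823 K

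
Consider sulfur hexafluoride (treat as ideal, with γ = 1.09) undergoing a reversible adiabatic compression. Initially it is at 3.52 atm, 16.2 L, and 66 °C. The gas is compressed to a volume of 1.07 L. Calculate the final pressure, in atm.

P₂ ≈ 68.1 atm

Since PV^γ is constant along a reversible adiabat, P₂ = P₁ (V₁/V₂)^γ.
P₂ = 3.52 × (16.2/1.07)^(1.09) = 68.06 atm.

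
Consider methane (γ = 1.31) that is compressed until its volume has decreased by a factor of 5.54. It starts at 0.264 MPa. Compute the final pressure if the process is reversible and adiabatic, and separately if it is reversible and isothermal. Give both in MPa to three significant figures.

Isothermal: P₂ = P₁(V₁/V₂) = 0.264×5.54 = 1.463 MPa.
Adiabatic: P₂ = P₁(V₁/V₂)^γ = 0.264×5.54^(1.31) = 2.487 MPa.

adiabatic: 2.49 MPa; isothermal: 1.46 MPa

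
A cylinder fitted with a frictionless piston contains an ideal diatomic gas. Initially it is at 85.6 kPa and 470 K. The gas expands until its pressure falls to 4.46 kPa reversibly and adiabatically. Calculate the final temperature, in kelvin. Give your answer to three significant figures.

T₂ ≈ 202 K

Adiabatic: T₂/T₁ = (P₂/P₁)^((γ−1)/γ).
For a diatomic ideal gas γ = 7/5, so (γ−1)/γ = 2/7.
T₂ = 470 × (4.46/85.6)^(2/7) = 202.1 K.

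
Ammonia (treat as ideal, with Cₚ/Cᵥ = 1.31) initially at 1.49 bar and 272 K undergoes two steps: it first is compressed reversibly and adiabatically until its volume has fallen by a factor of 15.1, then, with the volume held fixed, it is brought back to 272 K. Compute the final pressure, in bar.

P₃ ≈ 22.5 bar

Adiabatic step (PV^γ = const): P₂ = 1.49×15.1^(1.31) = 52.2 bar; T₂ = 272×15.1^(0.31) = 631 K.
Isochoric: P₃ = P₂(T₃/T₂) = 52.2 × (272/631) = 22.5 bar.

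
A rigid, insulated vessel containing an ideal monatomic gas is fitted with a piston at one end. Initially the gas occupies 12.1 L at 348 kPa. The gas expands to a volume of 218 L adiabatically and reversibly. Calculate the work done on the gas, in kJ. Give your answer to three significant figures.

γ = 5/3 for a monatomic ideal gas.
P₂ = P₁(V₁/V₂)^γ = 348×(12.1/218)^(5/3) = 2.811 kPa.
For a reversible adiabat, W_by_gas = (P₁V₁ − P₂V₂)/(γ−1).
W_by = (348000×0.0121 − 2811×0.218) / (2/3) = 5397 J.
W_on_gas = −W_by = -5397 J.

W ≈ -5.40 kJ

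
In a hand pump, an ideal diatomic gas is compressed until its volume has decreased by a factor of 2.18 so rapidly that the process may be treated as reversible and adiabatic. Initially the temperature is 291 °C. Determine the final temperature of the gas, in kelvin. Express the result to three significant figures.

For a reversible adiabat TV^(γ−1) is constant, so T₂ = T₁ (V₁/V₂)^(γ−1).
For a diatomic ideal gas γ = 7/5, so γ−1 = 2/5.
T₁ = 291 °C = 564.1 K.
T₂ = 564.1 × 2.18^(2/5) = 770.5 K.

T₂ ≈ 771 K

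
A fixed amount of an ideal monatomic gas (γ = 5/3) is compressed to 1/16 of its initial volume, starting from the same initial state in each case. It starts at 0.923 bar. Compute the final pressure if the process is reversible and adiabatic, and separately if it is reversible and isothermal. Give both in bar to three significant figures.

Isothermal: P₂ = P₁(V₁/V₂) = 0.923×16 = 14.77 bar.
Adiabatic: P₂ = P₁(V₁/V₂)^γ = 0.923×16^(5/3) = 93.77 bar.

adiabatic: 93.8 bar; isothermal: 14.8 bar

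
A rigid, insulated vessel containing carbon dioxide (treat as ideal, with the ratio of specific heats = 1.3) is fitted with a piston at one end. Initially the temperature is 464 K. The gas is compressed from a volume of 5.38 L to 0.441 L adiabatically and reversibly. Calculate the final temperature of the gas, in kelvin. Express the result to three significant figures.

For a reversible adiabat TV^(γ−1) is constant, so T₂ = T₁ (V₁/V₂)^(γ−1).
T₂ = 464 × (5.38/0.441)^(0.3) = 982.7 K.

T₂ ≈ 983 K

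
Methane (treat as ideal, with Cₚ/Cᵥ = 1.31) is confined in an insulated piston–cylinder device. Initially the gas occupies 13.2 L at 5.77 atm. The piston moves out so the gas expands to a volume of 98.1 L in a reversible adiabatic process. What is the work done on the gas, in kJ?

W ≈ -11.5 kJ

P₂ = P₁(V₁/V₂)^γ = 5.77×(13.2/98.1)^(1.31) = 0.4169 atm.
For a reversible adiabat, W_by_gas = (P₁V₁ − P₂V₂)/(γ−1).
W_by = (584600×0.0132 − 42240×0.0981) / (0.31) = 11530 J.
W_on_gas = −W_by = -11530 J.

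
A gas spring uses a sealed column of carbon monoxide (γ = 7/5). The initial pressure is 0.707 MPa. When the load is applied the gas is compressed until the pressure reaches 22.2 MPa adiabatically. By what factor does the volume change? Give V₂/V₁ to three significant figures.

V₂/V₁ ≈ 0.0853

From PV^γ = const, V₂/V₁ = (P₁/P₂)^(1/γ).
V₂/V₁ = (0.707/22.2)^(5/7) = 0.08526.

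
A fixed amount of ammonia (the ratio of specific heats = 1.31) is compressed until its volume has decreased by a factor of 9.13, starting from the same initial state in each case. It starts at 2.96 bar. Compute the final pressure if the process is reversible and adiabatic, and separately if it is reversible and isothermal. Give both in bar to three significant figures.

adiabatic: 53.6 bar; isothermal: 27.0 bar

Isothermal: P₂ = P₁(V₁/V₂) = 2.96×9.13 = 27.02 bar.
Adiabatic: P₂ = P₁(V₁/V₂)^γ = 2.96×9.13^(1.31) = 53.64 bar.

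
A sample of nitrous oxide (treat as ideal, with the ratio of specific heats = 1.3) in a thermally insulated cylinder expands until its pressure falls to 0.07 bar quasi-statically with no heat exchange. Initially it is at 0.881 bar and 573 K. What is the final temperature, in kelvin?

T₂ ≈ 319 K

Adiabatic: T₂/T₁ = (P₂/P₁)^((γ−1)/γ).
T₂ = 573 × (0.07/0.881)^(0.231) = 319.4 K.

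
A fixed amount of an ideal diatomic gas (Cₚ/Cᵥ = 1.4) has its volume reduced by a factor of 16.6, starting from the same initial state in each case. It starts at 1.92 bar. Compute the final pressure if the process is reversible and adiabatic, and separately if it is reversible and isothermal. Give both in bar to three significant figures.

Isothermal: P₂ = P₁(V₁/V₂) = 1.92×16.6 = 31.87 bar.
Adiabatic: P₂ = P₁(V₁/V₂)^γ = 1.92×16.6^(1.4) = 98.05 bar.

adiabatic: 98.1 bar; isothermal: 31.9 bar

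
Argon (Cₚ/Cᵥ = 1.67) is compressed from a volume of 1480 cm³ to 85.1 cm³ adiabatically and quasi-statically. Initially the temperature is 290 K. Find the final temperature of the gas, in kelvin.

T₂ ≈ 1970 K

For a reversible adiabat TV^(γ−1) is constant, so T₂ = T₁ (V₁/V₂)^(γ−1).
T₂ = 290 × (1480/85.1)^(0.67) = 1965 K.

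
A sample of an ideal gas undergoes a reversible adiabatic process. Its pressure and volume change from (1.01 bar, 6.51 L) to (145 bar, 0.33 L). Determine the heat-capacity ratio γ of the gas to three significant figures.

γ ≈ 1.67

PV^γ = const ⇒ γ = ln(P₂/P₁) / ln(V₁/V₂).
γ = ln(145/1.01) / ln(6.51/0.33) = 1.666.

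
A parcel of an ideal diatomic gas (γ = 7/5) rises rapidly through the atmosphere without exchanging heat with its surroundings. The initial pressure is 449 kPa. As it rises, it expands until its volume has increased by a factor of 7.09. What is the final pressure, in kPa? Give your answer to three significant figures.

Adiabatic: P₁V₁^γ = P₂V₂^γ ⇒ P₂ = P₁ (V₁/V₂)^γ.
P₂ = 449 × (1/7.09)^(7/5) = 28.93 kPa.

P₂ ≈ 28.9 kPa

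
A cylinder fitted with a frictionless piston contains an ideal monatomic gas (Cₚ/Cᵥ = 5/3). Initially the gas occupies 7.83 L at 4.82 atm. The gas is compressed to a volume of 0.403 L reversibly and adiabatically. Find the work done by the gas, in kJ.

W ≈ -35.7 kJ

P₂ = P₁(V₁/V₂)^γ = 4.82×(7.83/0.403)^(5/3) = 676.8 atm.
For a reversible adiabat, W_by_gas = (P₁V₁ − P₂V₂)/(γ−1).
W_by = (488400×0.00783 − 6.858×10^7×0.000403) / (2/3) = -35720 J.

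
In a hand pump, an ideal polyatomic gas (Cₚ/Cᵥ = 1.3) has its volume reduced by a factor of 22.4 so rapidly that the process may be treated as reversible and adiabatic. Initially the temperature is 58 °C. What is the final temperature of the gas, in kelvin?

T₂ ≈ 842 K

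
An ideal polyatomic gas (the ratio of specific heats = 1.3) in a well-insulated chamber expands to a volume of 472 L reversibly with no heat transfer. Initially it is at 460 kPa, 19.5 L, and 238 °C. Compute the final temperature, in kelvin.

Adiabatic: T₁V₁^(γ−1) = T₂V₂^(γ−1) ⇒ T₂ = T₁ (V₁/V₂)^(γ−1).
T₁ = 238 °C = 511.1 K.
T₂ = 511.1 × (19.5/472)^(0.3) = 196.5 K.

T₂ ≈ 197 K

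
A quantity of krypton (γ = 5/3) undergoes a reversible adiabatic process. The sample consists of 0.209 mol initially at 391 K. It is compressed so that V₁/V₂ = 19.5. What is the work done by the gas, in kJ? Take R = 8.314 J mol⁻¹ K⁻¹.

Adiabatic: T₁V₁^(γ−1) = T₂V₂^(γ−1) ⇒ T₂ = T₁ (V₁/V₂)^(γ−1).
T₂ = 391 × 19.5^(2/3) = 2833 K.
Q = 0, so ΔU = W_on_gas = nCᵥΔT with Cᵥ = R/(γ−1) = 12.47 J/(mol·K).
ΔU = 0.209 × 12.47 × (2833 − 391) = 6364 J.
Work done by the gas = −ΔU = -6364 J.

W ≈ -6.36 kJ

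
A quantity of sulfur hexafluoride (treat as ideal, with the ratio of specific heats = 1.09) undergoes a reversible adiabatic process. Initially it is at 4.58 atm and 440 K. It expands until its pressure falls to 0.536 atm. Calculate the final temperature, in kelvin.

T₂ ≈ 369 K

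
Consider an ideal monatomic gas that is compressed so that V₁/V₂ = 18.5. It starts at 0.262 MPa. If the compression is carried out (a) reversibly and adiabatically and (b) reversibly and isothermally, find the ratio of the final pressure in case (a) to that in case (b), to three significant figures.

For a monatomic ideal gas γ = 5/3.
Isothermal: P_b = P₁(V₁/V₂) = 0.262×18.5.
Adiabatic: P_a = P₁(V₁/V₂)^γ = 0.262×18.5^(5/3).
P_a/P_b = (V₁/V₂)^(γ−1) = 18.5^(2/3) = 6.995.

P_adiabatic / P_isothermal ≈ 6.99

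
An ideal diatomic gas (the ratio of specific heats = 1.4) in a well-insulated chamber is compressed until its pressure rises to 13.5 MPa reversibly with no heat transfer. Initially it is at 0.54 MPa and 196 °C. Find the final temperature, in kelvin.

T₂ ≈ 1180 K

Along an adiabat T P^((1−γ)/γ) is constant, so T₂ = T₁ (P₂/P₁)^((γ−1)/γ).
T₁ = 196 °C = 469.1 K.
T₂ = 469.1 × (13.5/0.54)^(0.286) = 1177 K.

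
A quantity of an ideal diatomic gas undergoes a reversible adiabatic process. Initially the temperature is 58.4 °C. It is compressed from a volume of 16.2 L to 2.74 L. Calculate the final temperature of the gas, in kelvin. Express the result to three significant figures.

T₂ ≈ 675 K

Adiabatic: T₁V₁^(γ−1) = T₂V₂^(γ−1) ⇒ T₂ = T₁ (V₁/V₂)^(γ−1).
For a diatomic ideal gas γ = 7/5, so γ−1 = 2/5.
T₁ = 58.4 °C = 331.5 K.
T₂ = 331.5 × (16.2/2.74)^(2/5) = 674.9 K.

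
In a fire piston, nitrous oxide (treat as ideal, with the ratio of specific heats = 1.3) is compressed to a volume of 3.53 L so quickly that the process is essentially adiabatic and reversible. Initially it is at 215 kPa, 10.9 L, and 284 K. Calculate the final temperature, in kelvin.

T₂ ≈ 398 K

For a reversible adiabat TV^(γ−1) is constant, so T₂ = T₁ (V₁/V₂)^(γ−1).
T₂ = 284 × (10.9/3.53)^(0.3) = 398.3 K.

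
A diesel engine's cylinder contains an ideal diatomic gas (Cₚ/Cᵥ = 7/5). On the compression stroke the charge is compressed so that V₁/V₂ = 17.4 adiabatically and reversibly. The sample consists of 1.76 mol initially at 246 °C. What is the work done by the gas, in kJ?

W ≈ -40.5 kJ

Adiabatic: T₁V₁^(γ−1) = T₂V₂^(γ−1) ⇒ T₂ = T₁ (V₁/V₂)^(γ−1).
T₁ = 246 °C = 519.1 K.
T₂ = 519.1 × 17.4^(2/5) = 1627 K.
Q = 0, so ΔU = W_on_gas = nCᵥΔT with Cᵥ = R/(γ−1) = 20.79 J/(mol·K).
ΔU = 1.76 × 20.79 × (1627 − 519.1) = 40540 J.
Work done by the gas = −ΔU = -40540 J.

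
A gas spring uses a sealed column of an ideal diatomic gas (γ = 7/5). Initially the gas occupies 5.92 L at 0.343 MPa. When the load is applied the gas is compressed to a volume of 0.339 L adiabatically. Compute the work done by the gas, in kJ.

W ≈ -10.9 kJ

P₂ = P₁(V₁/V₂)^γ = 0.343×(5.92/0.339)^(7/5) = 18.8 MPa.
For a reversible adiabat, W_by_gas = (P₁V₁ − P₂V₂)/(γ−1).
W_by = (343000×0.00592 − 1.88×10^7×0.000339) / (2/5) = -10860 J.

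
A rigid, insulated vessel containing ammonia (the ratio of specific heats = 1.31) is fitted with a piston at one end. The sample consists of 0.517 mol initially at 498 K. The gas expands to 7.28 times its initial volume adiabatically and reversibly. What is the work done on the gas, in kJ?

Adiabatic: T₁V₁^(γ−1) = T₂V₂^(γ−1) ⇒ T₂ = T₁ (V₁/V₂)^(γ−1).
T₂ = 498 × (1/7.28)^(0.31) = 269.1 K.
Q = 0, so ΔU = W_on_gas = nCᵥΔT with Cᵥ = R/(γ−1) = 26.82 J/(mol·K).
ΔU = 0.517 × 26.82 × (269.1 − 498) = -3173 J.

W ≈ -3.17 kJ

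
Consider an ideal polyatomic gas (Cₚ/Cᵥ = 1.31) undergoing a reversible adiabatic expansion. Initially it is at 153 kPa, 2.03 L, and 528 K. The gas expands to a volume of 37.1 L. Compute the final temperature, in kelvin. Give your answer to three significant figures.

T₂ ≈ 215 K

For a reversible adiabat TV^(γ−1) is constant, so T₂ = T₁ (V₁/V₂)^(γ−1).
T₂ = 528 × (2.03/37.1)^(0.31) = 214.5 K.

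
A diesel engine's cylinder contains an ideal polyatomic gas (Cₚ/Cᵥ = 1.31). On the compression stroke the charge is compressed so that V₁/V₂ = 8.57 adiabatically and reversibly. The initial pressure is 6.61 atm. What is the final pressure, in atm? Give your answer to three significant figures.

P₂ ≈ 110 atm

Since PV^γ is constant along a reversible adiabat, P₂ = P₁ (V₁/V₂)^γ.
P₂ = 6.61 × 8.57^(1.31) = 110.3 atm.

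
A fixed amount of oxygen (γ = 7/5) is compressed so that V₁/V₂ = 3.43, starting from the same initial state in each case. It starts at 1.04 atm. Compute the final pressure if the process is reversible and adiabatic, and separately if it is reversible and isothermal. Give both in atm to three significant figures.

adiabatic: 5.84 atm; isothermal: 3.57 atm

Isothermal: P₂ = P₁(V₁/V₂) = 1.04×3.43 = 3.567 atm.
Adiabatic: P₂ = P₁(V₁/V₂)^γ = 1.04×3.43^(7/5) = 5.84 atm.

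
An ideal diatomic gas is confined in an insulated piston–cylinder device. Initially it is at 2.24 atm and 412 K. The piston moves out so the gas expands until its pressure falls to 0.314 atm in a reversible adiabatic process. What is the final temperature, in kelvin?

Adiabatic: T₂/T₁ = (P₂/P₁)^((γ−1)/γ).
For a diatomic ideal gas γ = 7/5, so (γ−1)/γ = 2/7.
T₂ = 412 × (0.314/2.24)^(2/7) = 235 K.

T₂ ≈ 235 K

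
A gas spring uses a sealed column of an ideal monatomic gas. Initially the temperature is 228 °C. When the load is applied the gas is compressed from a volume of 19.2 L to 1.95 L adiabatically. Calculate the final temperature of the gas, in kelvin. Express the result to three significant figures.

For a reversible adiabat TV^(γ−1) is constant, so T₂ = T₁ (V₁/V₂)^(γ−1).
For a monatomic ideal gas γ = 5/3, so γ−1 = 2/3.
T₁ = 228 °C = 501.1 K.
T₂ = 501.1 × (19.2/1.95)^(2/3) = 2302 K.

T₂ ≈ 2300 K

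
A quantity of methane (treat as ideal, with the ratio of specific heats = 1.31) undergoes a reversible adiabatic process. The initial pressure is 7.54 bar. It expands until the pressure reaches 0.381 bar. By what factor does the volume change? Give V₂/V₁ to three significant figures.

From PV^γ = const, V₂/V₁ = (P₁/P₂)^(1/γ).
V₂/V₁ = (7.54/0.381)^(0.763) = 9.765.

V₂/V₁ ≈ 9.76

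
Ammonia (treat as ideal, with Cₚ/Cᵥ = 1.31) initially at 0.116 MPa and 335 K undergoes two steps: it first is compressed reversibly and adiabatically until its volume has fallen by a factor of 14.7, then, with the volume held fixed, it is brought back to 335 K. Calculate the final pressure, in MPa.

P₃ ≈ 1.71 MPa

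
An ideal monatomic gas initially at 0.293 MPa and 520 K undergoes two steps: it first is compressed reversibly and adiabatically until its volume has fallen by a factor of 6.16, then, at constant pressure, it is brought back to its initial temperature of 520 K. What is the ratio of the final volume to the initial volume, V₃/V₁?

For a monatomic ideal gas γ = 5/3.
Adiabatic step: V₂/V₁ = 0.1623; T₂ = T₁·6.16^(2/3) = 1747 K.
Isobaric step: V₃/V₂ = T₃/T₂ = 520/1747.
V₃/V₁ = (V₂/V₁)(V₃/V₂) = 0.1623 × (520/1747) = 0.04831.

V₃/V₁ ≈ 0.0483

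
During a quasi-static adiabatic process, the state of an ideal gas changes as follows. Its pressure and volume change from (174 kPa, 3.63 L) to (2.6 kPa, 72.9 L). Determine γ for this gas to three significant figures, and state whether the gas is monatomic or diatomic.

γ ≈ 1.40; diatomic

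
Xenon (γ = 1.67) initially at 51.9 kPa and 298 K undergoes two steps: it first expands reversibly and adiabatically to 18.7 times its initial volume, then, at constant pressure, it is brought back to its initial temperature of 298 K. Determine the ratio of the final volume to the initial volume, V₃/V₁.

V₃/V₁ ≈ 133

Adiabatic step: V₂/V₁ = 18.7; T₂ = T₁·(1/18.7)^(0.67) = 41.89 K.
Isobaric step: V₃/V₂ = T₃/T₂ = 298/41.89.
V₃/V₁ = (V₂/V₁)(V₃/V₂) = 18.7 × (298/41.89) = 133.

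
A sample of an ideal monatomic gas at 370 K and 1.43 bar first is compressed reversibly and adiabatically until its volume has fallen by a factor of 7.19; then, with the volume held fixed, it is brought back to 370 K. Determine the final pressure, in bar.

P₃ ≈ 10.3 bar

For a monatomic ideal gas γ = 5/3.
Adiabatic step (PV^γ = const): P₂ = 1.43×7.19^(5/3) = 38.3 bar; T₂ = 370×7.19^(2/3) = 1378 K.
Isochoric: P₃ = P₂(T₃/T₂) = 38.3 × (370/1378) = 10.28 bar.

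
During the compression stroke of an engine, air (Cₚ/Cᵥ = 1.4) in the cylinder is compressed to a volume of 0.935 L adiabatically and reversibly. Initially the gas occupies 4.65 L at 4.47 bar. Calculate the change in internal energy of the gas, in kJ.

P₂ = P₁(V₁/V₂)^γ = 4.47×(4.65/0.935)^(1.4) = 42.23 bar.
For a reversible adiabat, W_by_gas = (P₁V₁ − P₂V₂)/(γ−1).
W_by = (447000×0.00465 − 4.223×10^6×0.000935) / (0.4) = -4675 J.
Q = 0 ⇒ ΔU = −W_by = 4675 J.

ΔU ≈ 4.67 kJ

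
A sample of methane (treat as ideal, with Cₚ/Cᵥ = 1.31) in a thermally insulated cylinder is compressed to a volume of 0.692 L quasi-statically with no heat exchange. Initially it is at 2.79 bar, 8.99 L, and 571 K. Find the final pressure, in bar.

Adiabatic: P₁V₁^γ = P₂V₂^γ ⇒ P₂ = P₁ (V₁/V₂)^γ.
P₂ = 2.79 × (8.99/0.692)^(1.31) = 80.26 bar.

P₂ ≈ 80.3 bar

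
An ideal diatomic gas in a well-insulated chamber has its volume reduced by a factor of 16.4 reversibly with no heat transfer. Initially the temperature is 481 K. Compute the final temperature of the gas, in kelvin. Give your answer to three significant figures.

T₂ ≈ 1470 K

Adiabatic: T₁V₁^(γ−1) = T₂V₂^(γ−1) ⇒ T₂ = T₁ (V₁/V₂)^(γ−1).
For a diatomic ideal gas γ = 7/5, so γ−1 = 2/5.
T₂ = 481 × 16.4^(2/5) = 1473 K.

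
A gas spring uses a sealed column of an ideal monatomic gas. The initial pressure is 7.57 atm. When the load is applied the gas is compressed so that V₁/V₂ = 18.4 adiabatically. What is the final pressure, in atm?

P₂ ≈ 971 atm

Since PV^γ is constant along a reversible adiabat, P₂ = P₁ (V₁/V₂)^γ.
For a monatomic ideal gas γ = 5/3.
P₂ = 7.57 × 18.4^(5/3) = 970.8 atm.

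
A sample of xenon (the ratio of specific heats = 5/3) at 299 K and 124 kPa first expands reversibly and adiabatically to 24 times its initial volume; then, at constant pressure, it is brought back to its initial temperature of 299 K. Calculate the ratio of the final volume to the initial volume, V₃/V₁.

Adiabatic step: V₂/V₁ = 24; T₂ = T₁·(1/24)^(2/3) = 35.94 K.
Isobaric step: V₃/V₂ = T₃/T₂ = 299/35.94.
V₃/V₁ = (V₂/V₁)(V₃/V₂) = 24 × (299/35.94) = 199.7.

V₃/V₁ ≈ 200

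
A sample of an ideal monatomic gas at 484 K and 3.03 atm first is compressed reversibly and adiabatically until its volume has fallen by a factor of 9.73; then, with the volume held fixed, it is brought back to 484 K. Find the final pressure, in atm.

For a monatomic ideal gas γ = 5/3.
Adiabatic step (PV^γ = const): P₂ = 3.03×9.73^(5/3) = 134.4 atm; T₂ = 484×9.73^(2/3) = 2206 K.
Isochoric: P₃ = P₂(T₃/T₂) = 134.4 × (484/2206) = 29.48 atm.

P₃ ≈ 29.5 atm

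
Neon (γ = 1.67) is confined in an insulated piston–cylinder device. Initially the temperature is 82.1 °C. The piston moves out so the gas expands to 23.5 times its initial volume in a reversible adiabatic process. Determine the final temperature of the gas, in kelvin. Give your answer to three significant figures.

T₂ ≈ 42.8 K

For a reversible adiabat TV^(γ−1) is constant, so T₂ = T₁ (V₁/V₂)^(γ−1).
T₁ = 82.1 °C = 355.2 K.
T₂ = 355.2 × (1/23.5)^(0.67) = 42.85 K.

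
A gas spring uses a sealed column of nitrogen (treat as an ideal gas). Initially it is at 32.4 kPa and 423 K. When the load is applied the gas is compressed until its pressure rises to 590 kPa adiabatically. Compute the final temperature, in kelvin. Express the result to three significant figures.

Adiabatic: T₂/T₁ = (P₂/P₁)^((γ−1)/γ).
For a diatomic ideal gas γ = 7/5, so (γ−1)/γ = 2/7.
T₂ = 423 × (590/32.4)^(2/7) = 969.2 K.

T₂ ≈ 969 K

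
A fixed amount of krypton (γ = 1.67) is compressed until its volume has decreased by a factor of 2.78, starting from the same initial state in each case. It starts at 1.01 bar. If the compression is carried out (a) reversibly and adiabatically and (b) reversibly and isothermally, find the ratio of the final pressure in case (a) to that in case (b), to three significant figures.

P_adiabatic / P_isothermal ≈ 1.98

Isothermal: P_b = P₁(V₁/V₂) = 1.01×2.78.
Adiabatic: P_a = P₁(V₁/V₂)^γ = 1.01×2.78^(1.67).
P_a/P_b = (V₁/V₂)^(γ−1) = 2.78^(0.67) = 1.984.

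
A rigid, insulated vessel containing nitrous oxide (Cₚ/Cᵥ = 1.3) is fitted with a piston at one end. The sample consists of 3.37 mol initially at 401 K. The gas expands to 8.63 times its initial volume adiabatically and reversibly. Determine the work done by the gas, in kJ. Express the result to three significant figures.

For a reversible adiabat TV^(γ−1) is constant, so T₂ = T₁ (V₁/V₂)^(γ−1).
T₂ = 401 × (1/8.63)^(0.3) = 210.1 K.
Q = 0, so ΔU = W_on_gas = nCᵥΔT with Cᵥ = R/(γ−1) = 27.71 J/(mol·K).
ΔU = 3.37 × 27.71 × (210.1 − 401) = -17830 J.
Work done by the gas = −ΔU = 17830 J.

W ≈ 17.8 kJ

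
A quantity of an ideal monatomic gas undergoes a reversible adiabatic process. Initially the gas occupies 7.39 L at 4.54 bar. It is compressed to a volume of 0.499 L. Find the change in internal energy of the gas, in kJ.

ΔU ≈ 25.3 kJ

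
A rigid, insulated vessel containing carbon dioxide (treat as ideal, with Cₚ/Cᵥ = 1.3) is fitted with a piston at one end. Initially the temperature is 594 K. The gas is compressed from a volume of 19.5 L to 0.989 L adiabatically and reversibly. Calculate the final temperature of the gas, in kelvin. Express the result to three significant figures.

Adiabatic: T₁V₁^(γ−1) = T₂V₂^(γ−1) ⇒ T₂ = T₁ (V₁/V₂)^(γ−1).
T₂ = 594 × (19.5/0.989)^(0.3) = 1453 K.

T₂ ≈ 1450 K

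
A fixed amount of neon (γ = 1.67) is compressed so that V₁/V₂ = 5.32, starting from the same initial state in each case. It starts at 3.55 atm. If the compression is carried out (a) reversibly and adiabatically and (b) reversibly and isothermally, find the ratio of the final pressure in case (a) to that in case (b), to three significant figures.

P_adiabatic / P_isothermal ≈ 3.06

Isothermal: P_b = P₁(V₁/V₂) = 3.55×5.32.
Adiabatic: P_a = P₁(V₁/V₂)^γ = 3.55×5.32^(1.67).
P_a/P_b = (V₁/V₂)^(γ−1) = 5.32^(0.67) = 3.065.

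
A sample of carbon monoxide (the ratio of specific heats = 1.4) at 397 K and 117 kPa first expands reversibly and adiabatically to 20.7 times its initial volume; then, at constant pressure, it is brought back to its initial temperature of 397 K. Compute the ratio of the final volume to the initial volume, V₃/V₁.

Adiabatic step: V₂/V₁ = 20.7; T₂ = T₁·(1/20.7)^(0.4) = 118.1 K.
Isobaric step: V₃/V₂ = T₃/T₂ = 397/118.1.
V₃/V₁ = (V₂/V₁)(V₃/V₂) = 20.7 × (397/118.1) = 69.56.

V₃/V₁ ≈ 69.6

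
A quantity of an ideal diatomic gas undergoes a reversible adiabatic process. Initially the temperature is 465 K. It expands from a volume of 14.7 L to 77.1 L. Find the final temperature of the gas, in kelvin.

Adiabatic: T₁V₁^(γ−1) = T₂V₂^(γ−1) ⇒ T₂ = T₁ (V₁/V₂)^(γ−1).
For a diatomic ideal gas γ = 7/5, so γ−1 = 2/5.
T₂ = 465 × (14.7/77.1)^(2/5) = 239.6 K.

T₂ ≈ 240 K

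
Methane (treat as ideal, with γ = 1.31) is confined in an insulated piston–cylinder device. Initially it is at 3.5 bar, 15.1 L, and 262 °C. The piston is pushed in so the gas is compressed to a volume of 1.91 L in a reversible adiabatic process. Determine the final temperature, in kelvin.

For a reversible adiabat TV^(γ−1) is constant, so T₂ = T₁ (V₁/V₂)^(γ−1).
T₁ = 262 °C = 535.1 K.
T₂ = 535.1 × (15.1/1.91)^(0.31) = 1016 K.

T₂ ≈ 1020 K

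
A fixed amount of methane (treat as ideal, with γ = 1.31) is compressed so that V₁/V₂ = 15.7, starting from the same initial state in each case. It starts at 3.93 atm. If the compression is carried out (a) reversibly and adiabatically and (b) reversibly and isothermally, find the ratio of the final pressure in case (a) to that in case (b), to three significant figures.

P_adiabatic / P_isothermal ≈ 2.35

Isothermal: P_b = P₁(V₁/V₂) = 3.93×15.7.
Adiabatic: P_a = P₁(V₁/V₂)^γ = 3.93×15.7^(1.31).
P_a/P_b = (V₁/V₂)^(γ−1) = 15.7^(0.31) = 2.348.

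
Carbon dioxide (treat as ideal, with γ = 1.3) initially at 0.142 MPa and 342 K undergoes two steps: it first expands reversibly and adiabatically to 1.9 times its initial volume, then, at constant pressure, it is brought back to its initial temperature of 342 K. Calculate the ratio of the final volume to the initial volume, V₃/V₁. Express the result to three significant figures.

V₃/V₁ ≈ 2.30

Adiabatic step: V₂/V₁ = 1.9; T₂ = T₁·(1/1.9)^(0.3) = 282.1 K.
Isobaric step: V₃/V₂ = T₃/T₂ = 342/282.1.
V₃/V₁ = (V₂/V₁)(V₃/V₂) = 1.9 × (342/282.1) = 2.303.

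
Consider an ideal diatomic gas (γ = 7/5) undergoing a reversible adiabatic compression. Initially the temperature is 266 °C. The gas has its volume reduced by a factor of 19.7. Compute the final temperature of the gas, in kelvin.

T₂ ≈ 1780 K

For a reversible adiabat TV^(γ−1) is constant, so T₂ = T₁ (V₁/V₂)^(γ−1).
T₁ = 266 °C = 539.1 K.
T₂ = 539.1 × 19.7^(2/5) = 1776 K.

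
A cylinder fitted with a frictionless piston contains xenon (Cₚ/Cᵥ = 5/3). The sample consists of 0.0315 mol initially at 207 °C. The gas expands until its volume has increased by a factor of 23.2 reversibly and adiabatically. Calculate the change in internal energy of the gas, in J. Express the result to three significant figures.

For a reversible adiabat TV^(γ−1) is constant, so T₂ = T₁ (V₁/V₂)^(γ−1).
T₁ = 207 °C = 480.1 K.
T₂ = 480.1 × (1/23.2)^(2/3) = 59.03 K.
Q = 0, so ΔU = W_on_gas = nCᵥΔT with Cᵥ = R/(γ−1) = 12.47 J/(mol·K).
ΔU = 0.0315 × 12.47 × (59.03 − 480.1) = -165.4 J.

ΔU ≈ -165 J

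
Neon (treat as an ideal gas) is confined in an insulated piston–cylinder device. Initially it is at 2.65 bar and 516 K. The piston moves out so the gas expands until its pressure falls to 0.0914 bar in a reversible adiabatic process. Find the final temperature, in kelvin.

Along an adiabat T P^((1−γ)/γ) is constant, so T₂ = T₁ (P₂/P₁)^((γ−1)/γ).
For a monatomic ideal gas γ = 5/3, so (γ−1)/γ = 2/5.
T₂ = 516 × (0.0914/2.65)^(2/5) = 134.2 K.

T₂ ≈ 134 K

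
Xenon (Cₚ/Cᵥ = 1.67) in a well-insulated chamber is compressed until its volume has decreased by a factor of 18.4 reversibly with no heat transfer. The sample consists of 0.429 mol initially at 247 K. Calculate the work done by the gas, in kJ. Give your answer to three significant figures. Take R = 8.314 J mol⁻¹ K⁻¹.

W ≈ -7.94 kJ

Adiabatic: T₁V₁^(γ−1) = T₂V₂^(γ−1) ⇒ T₂ = T₁ (V₁/V₂)^(γ−1).
T₂ = 247 × 18.4^(0.67) = 1738 K.
Q = 0, so ΔU = W_on_gas = nCᵥΔT with Cᵥ = R/(γ−1) = 12.41 J/(mol·K).
ΔU = 0.429 × 12.41 × (1738 − 247) = 7939 J.
Work done by the gas = −ΔU = -7939 J.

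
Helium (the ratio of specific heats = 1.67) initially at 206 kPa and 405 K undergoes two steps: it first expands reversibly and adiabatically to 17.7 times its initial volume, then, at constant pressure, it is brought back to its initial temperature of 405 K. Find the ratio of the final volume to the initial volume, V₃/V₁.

Adiabatic step: V₂/V₁ = 17.7; T₂ = T₁·(1/17.7)^(0.67) = 59.06 K.
Isobaric step: V₃/V₂ = T₃/T₂ = 405/59.06.
V₃/V₁ = (V₂/V₁)(V₃/V₂) = 17.7 × (405/59.06) = 121.4.

V₃/V₁ ≈ 121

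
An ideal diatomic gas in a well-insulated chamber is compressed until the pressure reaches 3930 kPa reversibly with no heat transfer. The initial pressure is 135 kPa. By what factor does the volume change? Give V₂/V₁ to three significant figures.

V₂/V₁ ≈ 0.0900

From PV^γ = const, V₂/V₁ = (P₁/P₂)^(1/γ).
For a diatomic ideal gas γ = 7/5.
V₂/V₁ = (135/3930)^(5/7) = 0.09.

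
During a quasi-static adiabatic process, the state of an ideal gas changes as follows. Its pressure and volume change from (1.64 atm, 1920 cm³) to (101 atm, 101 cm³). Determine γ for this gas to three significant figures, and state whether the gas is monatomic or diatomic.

γ ≈ 1.40; diatomic

PV^γ = const ⇒ γ = ln(P₂/P₁) / ln(V₁/V₂).
γ = ln(101/1.64) / ln(1920/101) = 1.399.
γ ≈ 1.40 is close to 7/5, so the gas is diatomic.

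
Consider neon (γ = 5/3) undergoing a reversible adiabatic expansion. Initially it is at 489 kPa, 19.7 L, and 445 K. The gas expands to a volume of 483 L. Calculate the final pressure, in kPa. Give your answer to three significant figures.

Since PV^γ is constant along a reversible adiabat, P₂ = P₁ (V₁/V₂)^γ.
P₂ = 489 × (19.7/483)^(5/3) = 2.363 kPa.

P₂ ≈ 2.36 kPa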